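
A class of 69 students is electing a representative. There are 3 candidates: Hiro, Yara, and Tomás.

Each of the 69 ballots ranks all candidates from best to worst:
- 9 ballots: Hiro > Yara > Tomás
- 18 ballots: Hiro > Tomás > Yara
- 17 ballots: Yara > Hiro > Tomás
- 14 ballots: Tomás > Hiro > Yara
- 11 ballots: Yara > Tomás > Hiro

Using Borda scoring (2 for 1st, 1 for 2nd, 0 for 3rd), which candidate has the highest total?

Hiro: 9×2 + 18×2 + 17×1 + 14×1 + 11×0 = 85
Yara: 9×1 + 18×0 + 17×2 + 14×0 + 11×2 = 65
Tomás: 9×0 + 18×1 + 17×0 + 14×2 + 11×1 = 57

Hiro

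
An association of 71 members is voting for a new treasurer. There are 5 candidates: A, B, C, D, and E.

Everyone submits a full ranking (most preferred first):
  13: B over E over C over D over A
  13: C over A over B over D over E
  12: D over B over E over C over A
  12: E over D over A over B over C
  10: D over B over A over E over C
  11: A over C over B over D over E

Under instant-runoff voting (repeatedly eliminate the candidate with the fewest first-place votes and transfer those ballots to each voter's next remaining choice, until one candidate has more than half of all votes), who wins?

Round 1: A 11, B 13, C 13, D 22, E 12. A eliminated.
Round 2: B 13, C 24, D 22, E 12. E eliminated.
Round 3: B 13, C 24, D 34. B eliminated.
Round 4: C 37, D 34. C has a majority (≥36).

C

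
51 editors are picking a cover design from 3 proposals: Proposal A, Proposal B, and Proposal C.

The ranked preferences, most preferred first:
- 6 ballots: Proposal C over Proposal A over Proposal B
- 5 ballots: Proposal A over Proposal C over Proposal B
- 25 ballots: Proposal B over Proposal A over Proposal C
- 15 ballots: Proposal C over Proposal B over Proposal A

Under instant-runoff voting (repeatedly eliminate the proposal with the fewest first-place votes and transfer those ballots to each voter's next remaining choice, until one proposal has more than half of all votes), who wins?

Proposal C

Round 1: Proposal A 5, Proposal B 25, Proposal C 21. Proposal A eliminated.
Round 2: Proposal B 25, Proposal C 26. Proposal C has a majority (≥26).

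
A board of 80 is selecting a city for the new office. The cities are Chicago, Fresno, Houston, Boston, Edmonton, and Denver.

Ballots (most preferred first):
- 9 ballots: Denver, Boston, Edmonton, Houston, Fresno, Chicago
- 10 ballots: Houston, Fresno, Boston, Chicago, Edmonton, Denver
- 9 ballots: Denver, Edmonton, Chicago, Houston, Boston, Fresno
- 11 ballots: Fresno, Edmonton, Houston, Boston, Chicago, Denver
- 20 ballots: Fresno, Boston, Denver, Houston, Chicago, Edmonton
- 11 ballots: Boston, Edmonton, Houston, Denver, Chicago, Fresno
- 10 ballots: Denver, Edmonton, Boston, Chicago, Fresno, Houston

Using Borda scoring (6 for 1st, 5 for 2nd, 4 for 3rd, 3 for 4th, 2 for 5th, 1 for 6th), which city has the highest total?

Boston

Chicago: 9×1 + 10×3 + 9×4 + 11×2 + 20×2 + 11×2 + 10×3 = 189
Fresno: 9×2 + 10×5 + 9×1 + 11×6 + 20×6 + 11×1 + 10×2 = 294
Houston: 9×3 + 10×6 + 9×3 + 11×4 + 20×3 + 11×4 + 10×1 = 272
Boston: 9×5 + 10×4 + 9×2 + 11×3 + 20×5 + 11×6 + 10×4 = 342
Edmonton: 9×4 + 10×2 + 9×5 + 11×5 + 20×1 + 11×5 + 10×5 = 281
Denver: 9×6 + 10×1 + 9×6 + 11×1 + 20×4 + 11×3 + 10×6 = 302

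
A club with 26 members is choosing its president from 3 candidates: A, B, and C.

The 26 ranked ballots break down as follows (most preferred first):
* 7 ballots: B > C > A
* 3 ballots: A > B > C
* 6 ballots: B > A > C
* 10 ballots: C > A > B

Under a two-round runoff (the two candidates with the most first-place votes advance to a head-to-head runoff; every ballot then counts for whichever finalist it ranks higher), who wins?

B

Round 1 first-place votes: A 3, B 13, C 10. B and C advance.
Runoff: B is ranked above C on 16 ballots, C above B on 10.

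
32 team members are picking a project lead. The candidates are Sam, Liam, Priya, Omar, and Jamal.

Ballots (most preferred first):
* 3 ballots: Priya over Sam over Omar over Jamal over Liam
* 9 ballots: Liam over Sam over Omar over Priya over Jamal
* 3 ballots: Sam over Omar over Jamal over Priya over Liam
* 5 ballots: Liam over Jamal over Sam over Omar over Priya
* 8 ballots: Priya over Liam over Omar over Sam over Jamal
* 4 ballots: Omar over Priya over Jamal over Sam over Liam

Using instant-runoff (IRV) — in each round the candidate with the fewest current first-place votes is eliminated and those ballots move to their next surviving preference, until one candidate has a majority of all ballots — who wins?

Round 1: Sam 3, Liam 14, Priya 11, Omar 4, Jamal 0. Jamal eliminated.
Round 2: Sam 3, Liam 14, Priya 11, Omar 4. Sam eliminated.
Round 3: Liam 14, Priya 11, Omar 7. Omar eliminated.
Round 4: Liam 14, Priya 18. Priya has a majority (≥17).

Priya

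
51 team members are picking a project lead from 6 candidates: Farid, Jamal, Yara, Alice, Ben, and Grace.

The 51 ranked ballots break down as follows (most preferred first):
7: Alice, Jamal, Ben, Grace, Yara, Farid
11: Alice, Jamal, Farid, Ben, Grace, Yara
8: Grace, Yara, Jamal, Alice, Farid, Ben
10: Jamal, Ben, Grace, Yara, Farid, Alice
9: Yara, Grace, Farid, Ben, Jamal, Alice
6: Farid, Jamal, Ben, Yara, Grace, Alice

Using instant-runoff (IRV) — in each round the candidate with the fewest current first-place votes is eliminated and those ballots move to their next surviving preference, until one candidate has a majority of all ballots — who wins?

Round 1: Farid 6, Jamal 10, Yara 9, Alice 18, Ben 0, Grace 8. Ben eliminated.
Round 2: Farid 6, Jamal 10, Yara 9, Alice 18, Grace 8. Farid eliminated.
Round 3: Jamal 16, Yara 9, Alice 18, Grace 8. Grace eliminated.
Round 4: Jamal 16, Yara 17, Alice 18. Jamal eliminated.
Round 5: Yara 33, Alice 18. Yara has a majority (≥26).

Yara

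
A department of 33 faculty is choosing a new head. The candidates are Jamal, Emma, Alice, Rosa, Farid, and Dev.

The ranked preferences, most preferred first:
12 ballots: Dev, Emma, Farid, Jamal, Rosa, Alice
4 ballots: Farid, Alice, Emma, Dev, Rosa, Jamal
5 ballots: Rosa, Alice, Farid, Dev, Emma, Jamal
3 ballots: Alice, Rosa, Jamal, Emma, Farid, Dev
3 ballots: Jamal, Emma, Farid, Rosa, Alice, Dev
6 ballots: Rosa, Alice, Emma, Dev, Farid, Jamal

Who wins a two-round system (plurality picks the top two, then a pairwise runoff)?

Rosa

Round 1 first-place votes: Jamal 3, Emma 0, Alice 3, Rosa 11, Farid 4, Dev 12. Dev and Rosa advance.
Runoff: Dev is ranked above Rosa on 16 ballots, Rosa above Dev on 17.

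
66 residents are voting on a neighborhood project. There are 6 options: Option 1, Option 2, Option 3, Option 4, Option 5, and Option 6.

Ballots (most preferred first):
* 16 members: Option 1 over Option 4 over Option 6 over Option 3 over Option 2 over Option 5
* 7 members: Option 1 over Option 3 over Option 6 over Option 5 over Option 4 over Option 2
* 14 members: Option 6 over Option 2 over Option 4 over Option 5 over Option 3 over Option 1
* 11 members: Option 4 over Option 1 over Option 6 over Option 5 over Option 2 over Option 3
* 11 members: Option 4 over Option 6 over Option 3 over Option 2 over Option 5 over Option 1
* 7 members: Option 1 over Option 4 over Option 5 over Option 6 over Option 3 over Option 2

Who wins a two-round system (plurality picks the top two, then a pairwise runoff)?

Round 1 first-place votes: Option 1 30, Option 2 0, Option 3 0, Option 4 22, Option 5 0, Option 6 14. Option 1 and Option 4 advance.
Runoff: Option 1 is ranked above Option 4 on 30 ballots, Option 4 above Option 1 on 36.

Option 4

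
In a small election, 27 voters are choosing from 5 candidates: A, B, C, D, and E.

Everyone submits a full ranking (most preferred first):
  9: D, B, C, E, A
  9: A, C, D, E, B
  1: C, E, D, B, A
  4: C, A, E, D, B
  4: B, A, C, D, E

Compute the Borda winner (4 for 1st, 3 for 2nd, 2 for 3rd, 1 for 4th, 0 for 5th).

C

A: 9×0 + 9×4 + 1×0 + 4×3 + 4×3 = 60
B: 9×3 + 9×0 + 1×1 + 4×0 + 4×4 = 44
C: 9×2 + 9×3 + 1×4 + 4×4 + 4×2 = 73
D: 9×4 + 9×2 + 1×2 + 4×1 + 4×1 = 64
E: 9×1 + 9×1 + 1×3 + 4×2 + 4×0 = 29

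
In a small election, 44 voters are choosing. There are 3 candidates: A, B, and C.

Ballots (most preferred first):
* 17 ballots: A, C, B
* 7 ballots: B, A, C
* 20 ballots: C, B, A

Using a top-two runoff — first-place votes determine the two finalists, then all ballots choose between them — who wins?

Round 1 first-place votes: A 17, B 7, C 20. C and A advance.
Runoff: C is ranked above A on 20 ballots, A above C on 24.

A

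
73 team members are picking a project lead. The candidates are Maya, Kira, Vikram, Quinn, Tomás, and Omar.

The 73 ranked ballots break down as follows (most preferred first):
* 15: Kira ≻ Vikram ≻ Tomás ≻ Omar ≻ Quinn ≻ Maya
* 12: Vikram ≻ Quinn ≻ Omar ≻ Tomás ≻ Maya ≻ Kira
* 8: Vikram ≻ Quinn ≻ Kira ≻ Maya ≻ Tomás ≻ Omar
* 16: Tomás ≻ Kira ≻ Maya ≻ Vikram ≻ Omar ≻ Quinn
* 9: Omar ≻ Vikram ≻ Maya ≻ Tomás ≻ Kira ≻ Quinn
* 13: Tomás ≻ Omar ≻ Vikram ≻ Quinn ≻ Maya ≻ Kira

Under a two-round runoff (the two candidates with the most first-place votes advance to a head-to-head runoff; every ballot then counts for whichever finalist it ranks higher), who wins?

Vikram

Round 1 first-place votes: Maya 0, Kira 15, Vikram 20, Quinn 0, Tomás 29, Omar 9. Tomás and Vikram advance.
Runoff: Tomás is ranked above Vikram on 29 ballots, Vikram above Tomás on 44.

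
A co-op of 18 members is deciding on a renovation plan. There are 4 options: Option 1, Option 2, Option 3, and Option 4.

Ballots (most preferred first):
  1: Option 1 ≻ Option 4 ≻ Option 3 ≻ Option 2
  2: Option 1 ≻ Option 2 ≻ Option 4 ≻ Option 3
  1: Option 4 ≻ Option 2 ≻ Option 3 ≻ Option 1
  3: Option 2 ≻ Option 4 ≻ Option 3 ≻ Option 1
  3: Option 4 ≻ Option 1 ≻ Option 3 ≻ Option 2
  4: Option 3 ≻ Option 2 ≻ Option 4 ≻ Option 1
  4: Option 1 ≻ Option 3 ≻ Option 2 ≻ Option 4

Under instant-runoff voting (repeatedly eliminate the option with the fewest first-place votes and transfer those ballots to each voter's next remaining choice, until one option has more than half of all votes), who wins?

Option 4

Round 1: Option 1 7, Option 2 3, Option 3 4, Option 4 4. Option 2 eliminated.
Round 2: Option 1 7, Option 3 4, Option 4 7. Option 3 eliminated.
Round 3: Option 1 7, Option 4 11. Option 4 has a majority (≥10).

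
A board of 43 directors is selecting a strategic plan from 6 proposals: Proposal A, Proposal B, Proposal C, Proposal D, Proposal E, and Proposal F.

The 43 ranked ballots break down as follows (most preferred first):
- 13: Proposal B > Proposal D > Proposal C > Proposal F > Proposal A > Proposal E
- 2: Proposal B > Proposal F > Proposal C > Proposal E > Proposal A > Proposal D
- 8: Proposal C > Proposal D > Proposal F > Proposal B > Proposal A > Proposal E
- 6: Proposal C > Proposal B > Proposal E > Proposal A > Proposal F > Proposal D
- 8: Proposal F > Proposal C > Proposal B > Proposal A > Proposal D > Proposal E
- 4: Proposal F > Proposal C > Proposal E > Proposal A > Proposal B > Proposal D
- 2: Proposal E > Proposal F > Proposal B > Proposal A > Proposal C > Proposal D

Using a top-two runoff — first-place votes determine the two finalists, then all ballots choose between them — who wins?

Proposal C

Round 1 first-place votes: Proposal A 0, Proposal B 15, Proposal C 14, Proposal D 0, Proposal E 2, Proposal F 12. Proposal B and Proposal C advance.
Runoff: Proposal B is ranked above Proposal C on 17 ballots, Proposal C above Proposal B on 26.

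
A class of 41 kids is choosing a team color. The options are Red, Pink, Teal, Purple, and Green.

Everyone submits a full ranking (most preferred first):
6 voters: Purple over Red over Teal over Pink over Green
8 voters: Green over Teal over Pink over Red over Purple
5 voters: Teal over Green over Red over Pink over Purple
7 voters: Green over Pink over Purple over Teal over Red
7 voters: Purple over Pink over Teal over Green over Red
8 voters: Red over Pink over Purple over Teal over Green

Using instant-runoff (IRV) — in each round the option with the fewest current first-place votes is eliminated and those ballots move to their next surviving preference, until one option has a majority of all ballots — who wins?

Round 1: Red 8, Pink 0, Teal 5, Purple 13, Green 15. Pink eliminated.
Round 2: Red 8, Teal 5, Purple 13, Green 15. Teal eliminated.
Round 3: Red 8, Purple 13, Green 20. Red eliminated.
Round 4: Purple 21, Green 20. Purple has a majority (≥21).

Purple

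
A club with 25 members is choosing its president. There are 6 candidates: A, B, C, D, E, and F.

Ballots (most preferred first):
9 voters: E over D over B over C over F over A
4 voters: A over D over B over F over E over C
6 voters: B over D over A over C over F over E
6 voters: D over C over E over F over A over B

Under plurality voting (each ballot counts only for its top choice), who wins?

First-place votes: A 4, B 6, C 0, D 6, E 9, F 0.

E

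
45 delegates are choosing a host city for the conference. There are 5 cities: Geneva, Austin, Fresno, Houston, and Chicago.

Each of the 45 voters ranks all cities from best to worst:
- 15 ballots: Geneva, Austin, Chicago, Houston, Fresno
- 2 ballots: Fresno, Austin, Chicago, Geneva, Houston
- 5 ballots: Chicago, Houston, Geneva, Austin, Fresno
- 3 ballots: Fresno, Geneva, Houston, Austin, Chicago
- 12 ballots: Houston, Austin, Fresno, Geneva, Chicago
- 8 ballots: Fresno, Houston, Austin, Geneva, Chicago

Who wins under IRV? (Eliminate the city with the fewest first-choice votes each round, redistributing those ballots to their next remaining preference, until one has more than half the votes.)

Round 1: Geneva 15, Austin 0, Fresno 13, Houston 12, Chicago 5. Austin eliminated.
Round 2: Geneva 15, Fresno 13, Houston 12, Chicago 5. Chicago eliminated.
Round 3: Geneva 15, Fresno 13, Houston 17. Fresno eliminated.
Round 4: Geneva 20, Houston 25. Houston has a majority (≥23).

Houston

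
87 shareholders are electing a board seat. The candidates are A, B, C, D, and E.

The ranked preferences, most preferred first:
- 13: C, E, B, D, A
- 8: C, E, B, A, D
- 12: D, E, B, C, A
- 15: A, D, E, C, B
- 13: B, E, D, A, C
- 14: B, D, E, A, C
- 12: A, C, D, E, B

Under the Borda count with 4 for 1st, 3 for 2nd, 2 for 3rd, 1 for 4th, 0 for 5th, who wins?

E

A: 13×0 + 8×1 + 12×0 + 15×4 + 13×1 + 14×1 + 12×4 = 143
B: 13×2 + 8×2 + 12×2 + 15×0 + 13×4 + 14×4 + 12×0 = 174
C: 13×4 + 8×4 + 12×1 + 15×1 + 13×0 + 14×0 + 12×3 = 147
D: 13×1 + 8×0 + 12×4 + 15×3 + 13×2 + 14×3 + 12×2 = 198
E: 13×3 + 8×3 + 12×3 + 15×2 + 13×3 + 14×2 + 12×1 = 208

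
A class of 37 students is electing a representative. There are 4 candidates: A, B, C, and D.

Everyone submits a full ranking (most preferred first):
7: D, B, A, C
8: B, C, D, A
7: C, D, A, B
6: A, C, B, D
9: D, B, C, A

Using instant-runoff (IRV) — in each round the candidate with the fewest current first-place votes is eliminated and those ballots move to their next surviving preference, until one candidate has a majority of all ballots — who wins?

Round 1: A 6, B 8, C 7, D 16. A eliminated.
Round 2: B 8, C 13, D 16. B eliminated.
Round 3: C 21, D 16. C has a majority (≥19).

C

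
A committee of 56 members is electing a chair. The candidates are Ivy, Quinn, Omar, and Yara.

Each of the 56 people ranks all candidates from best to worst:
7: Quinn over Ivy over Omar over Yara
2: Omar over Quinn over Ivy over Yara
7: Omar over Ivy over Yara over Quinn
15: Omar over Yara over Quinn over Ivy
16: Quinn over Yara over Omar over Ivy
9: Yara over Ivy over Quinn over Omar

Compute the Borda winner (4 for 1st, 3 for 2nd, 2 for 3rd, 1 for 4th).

Ivy: 7×3 + 2×2 + 7×3 + 15×1 + 16×1 + 9×3 = 104
Quinn: 7×4 + 2×3 + 7×1 + 15×2 + 16×4 + 9×2 = 153
Omar: 7×2 + 2×4 + 7×4 + 15×4 + 16×2 + 9×1 = 151
Yara: 7×1 + 2×1 + 7×2 + 15×3 + 16×3 + 9×4 = 152

Quinn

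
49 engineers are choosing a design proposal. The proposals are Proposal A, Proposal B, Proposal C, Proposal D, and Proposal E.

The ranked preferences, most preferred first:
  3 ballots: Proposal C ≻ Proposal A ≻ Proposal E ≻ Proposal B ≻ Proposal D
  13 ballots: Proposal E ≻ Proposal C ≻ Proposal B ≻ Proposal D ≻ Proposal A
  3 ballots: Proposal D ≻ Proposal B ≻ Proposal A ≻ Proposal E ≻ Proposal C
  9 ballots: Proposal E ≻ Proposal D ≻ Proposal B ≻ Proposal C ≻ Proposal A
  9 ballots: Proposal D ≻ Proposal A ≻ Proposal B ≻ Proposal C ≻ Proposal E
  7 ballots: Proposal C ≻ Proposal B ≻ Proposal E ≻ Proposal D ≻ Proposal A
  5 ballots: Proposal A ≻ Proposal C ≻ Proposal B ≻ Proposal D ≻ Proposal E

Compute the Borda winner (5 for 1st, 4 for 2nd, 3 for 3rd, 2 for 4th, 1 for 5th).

Proposal A: 3×4 + 13×1 + 3×3 + 9×1 + 9×4 + 7×1 + 5×5 = 111
Proposal B: 3×2 + 13×3 + 3×4 + 9×3 + 9×3 + 7×4 + 5×3 = 154
Proposal C: 3×5 + 13×4 + 3×1 + 9×2 + 9×2 + 7×5 + 5×4 = 161
Proposal D: 3×1 + 13×2 + 3×5 + 9×4 + 9×5 + 7×2 + 5×2 = 149
Proposal E: 3×3 + 13×5 + 3×2 + 9×5 + 9×1 + 7×3 + 5×1 = 160

Proposal C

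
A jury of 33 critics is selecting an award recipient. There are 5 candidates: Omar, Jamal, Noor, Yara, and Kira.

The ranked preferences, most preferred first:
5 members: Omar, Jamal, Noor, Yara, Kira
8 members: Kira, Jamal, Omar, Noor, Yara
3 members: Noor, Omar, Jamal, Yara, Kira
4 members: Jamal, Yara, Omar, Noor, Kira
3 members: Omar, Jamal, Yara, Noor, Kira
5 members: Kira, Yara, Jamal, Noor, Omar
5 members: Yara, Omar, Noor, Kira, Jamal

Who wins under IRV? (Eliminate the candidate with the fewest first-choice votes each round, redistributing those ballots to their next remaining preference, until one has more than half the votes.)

Round 1: Omar 8, Jamal 4, Noor 3, Yara 5, Kira 13. Noor eliminated.
Round 2: Omar 11, Jamal 4, Yara 5, Kira 13. Jamal eliminated.
Round 3: Omar 11, Yara 9, Kira 13. Yara eliminated.
Round 4: Omar 20, Kira 13. Omar has a majority (≥17).

Omar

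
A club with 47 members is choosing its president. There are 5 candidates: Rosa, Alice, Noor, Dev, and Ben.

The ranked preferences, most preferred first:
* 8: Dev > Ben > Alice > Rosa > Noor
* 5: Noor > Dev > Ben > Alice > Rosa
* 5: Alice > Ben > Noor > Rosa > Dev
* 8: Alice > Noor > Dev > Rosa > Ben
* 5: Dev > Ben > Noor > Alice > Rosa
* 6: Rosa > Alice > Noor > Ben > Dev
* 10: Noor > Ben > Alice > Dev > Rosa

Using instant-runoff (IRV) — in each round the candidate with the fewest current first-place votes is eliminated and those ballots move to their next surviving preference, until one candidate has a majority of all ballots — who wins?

Alice

Round 1: Rosa 6, Alice 13, Noor 15, Dev 13, Ben 0. Ben eliminated.
Round 2: Rosa 6, Alice 13, Noor 15, Dev 13. Rosa eliminated.
Round 3: Alice 19, Noor 15, Dev 13. Dev eliminated.
Round 4: Alice 27, Noor 20. Alice has a majority (≥24).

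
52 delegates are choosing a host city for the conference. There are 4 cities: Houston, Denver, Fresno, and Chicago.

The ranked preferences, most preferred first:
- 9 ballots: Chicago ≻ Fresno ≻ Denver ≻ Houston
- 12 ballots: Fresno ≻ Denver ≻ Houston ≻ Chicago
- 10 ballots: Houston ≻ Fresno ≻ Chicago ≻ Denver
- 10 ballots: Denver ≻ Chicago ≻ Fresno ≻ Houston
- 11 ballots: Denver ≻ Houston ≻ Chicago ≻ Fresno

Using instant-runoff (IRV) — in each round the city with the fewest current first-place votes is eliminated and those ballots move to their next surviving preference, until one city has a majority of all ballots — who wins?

Fresno

Round 1: Houston 10, Denver 21, Fresno 12, Chicago 9. Chicago eliminated.
Round 2: Houston 10, Denver 21, Fresno 21. Houston eliminated.
Round 3: Denver 21, Fresno 31. Fresno has a majority (≥27).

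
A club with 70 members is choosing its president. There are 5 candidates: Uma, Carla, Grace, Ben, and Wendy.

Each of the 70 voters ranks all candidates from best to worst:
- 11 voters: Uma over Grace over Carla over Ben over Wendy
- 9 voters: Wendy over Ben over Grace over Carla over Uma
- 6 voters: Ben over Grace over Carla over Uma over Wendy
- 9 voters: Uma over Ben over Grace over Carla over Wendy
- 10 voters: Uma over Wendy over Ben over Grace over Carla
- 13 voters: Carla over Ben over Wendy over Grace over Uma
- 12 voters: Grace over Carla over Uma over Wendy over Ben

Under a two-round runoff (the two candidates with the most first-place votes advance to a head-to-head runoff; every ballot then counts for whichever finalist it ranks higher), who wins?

Round 1 first-place votes: Uma 30, Carla 13, Grace 12, Ben 6, Wendy 9. Uma and Carla advance.
Runoff: Uma is ranked above Carla on 30 ballots, Carla above Uma on 40.

Carla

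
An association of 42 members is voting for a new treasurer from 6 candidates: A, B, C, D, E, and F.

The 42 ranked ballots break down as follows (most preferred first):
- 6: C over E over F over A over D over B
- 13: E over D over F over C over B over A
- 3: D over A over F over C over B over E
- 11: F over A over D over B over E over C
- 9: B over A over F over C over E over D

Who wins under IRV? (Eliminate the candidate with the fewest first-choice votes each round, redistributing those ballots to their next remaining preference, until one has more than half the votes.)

Round 1: A 0, B 9, C 6, D 3, E 13, F 11. A eliminated.
Round 2: B 9, C 6, D 3, E 13, F 11. D eliminated.
Round 3: B 9, C 6, E 13, F 14. C eliminated.
Round 4: B 9, E 19, F 14. B eliminated.
Round 5: E 19, F 23. F has a majority (≥22).

F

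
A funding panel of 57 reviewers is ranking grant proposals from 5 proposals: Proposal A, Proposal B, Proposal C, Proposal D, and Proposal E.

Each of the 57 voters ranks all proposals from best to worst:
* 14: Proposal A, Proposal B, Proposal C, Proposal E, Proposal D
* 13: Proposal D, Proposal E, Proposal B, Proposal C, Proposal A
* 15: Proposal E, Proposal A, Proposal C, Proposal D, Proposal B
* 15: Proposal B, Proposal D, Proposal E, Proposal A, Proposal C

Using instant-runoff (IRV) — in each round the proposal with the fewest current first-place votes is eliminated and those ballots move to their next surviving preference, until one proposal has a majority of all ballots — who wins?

Proposal B

Round 1: Proposal A 14, Proposal B 15, Proposal C 0, Proposal D 13, Proposal E 15. Proposal C eliminated.
Round 2: Proposal A 14, Proposal B 15, Proposal D 13, Proposal E 15. Proposal D eliminated.
Round 3: Proposal A 14, Proposal B 15, Proposal E 28. Proposal A eliminated.
Round 4: Proposal B 29, Proposal E 28. Proposal B has a majority (≥29).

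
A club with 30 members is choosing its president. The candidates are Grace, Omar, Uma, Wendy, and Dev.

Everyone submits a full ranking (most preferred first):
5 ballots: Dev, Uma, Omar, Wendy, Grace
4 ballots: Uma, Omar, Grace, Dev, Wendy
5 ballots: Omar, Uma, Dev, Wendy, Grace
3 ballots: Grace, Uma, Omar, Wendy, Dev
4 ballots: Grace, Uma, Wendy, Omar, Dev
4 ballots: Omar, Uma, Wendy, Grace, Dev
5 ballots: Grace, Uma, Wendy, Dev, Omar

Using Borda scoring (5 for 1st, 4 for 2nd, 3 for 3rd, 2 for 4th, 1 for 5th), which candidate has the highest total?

Uma

Grace: 5×1 + 4×3 + 5×1 + 3×5 + 4×5 + 4×2 + 5×5 = 90
Omar: 5×3 + 4×4 + 5×5 + 3×3 + 4×2 + 4×5 + 5×1 = 98
Uma: 5×4 + 4×5 + 5×4 + 3×4 + 4×4 + 4×4 + 5×4 = 124
Wendy: 5×2 + 4×1 + 5×2 + 3×2 + 4×3 + 4×3 + 5×3 = 69
Dev: 5×5 + 4×2 + 5×3 + 3×1 + 4×1 + 4×1 + 5×2 = 69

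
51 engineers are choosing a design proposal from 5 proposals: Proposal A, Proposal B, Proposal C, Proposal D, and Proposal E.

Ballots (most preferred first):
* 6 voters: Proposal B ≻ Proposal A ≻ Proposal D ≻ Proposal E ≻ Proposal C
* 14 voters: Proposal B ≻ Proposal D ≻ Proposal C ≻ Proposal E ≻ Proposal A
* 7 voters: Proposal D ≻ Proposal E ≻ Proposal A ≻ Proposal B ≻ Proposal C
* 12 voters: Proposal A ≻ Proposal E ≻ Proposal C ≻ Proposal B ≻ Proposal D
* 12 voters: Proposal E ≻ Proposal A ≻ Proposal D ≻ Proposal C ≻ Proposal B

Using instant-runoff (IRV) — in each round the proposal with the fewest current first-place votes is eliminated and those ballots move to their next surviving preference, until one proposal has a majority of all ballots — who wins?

Proposal E

Round 1: Proposal A 12, Proposal B 20, Proposal C 0, Proposal D 7, Proposal E 12. Proposal C eliminated.
Round 2: Proposal A 12, Proposal B 20, Proposal D 7, Proposal E 12. Proposal D eliminated.
Round 3: Proposal A 12, Proposal B 20, Proposal E 19. Proposal A eliminated.
Round 4: Proposal B 20, Proposal E 31. Proposal E has a majority (≥26).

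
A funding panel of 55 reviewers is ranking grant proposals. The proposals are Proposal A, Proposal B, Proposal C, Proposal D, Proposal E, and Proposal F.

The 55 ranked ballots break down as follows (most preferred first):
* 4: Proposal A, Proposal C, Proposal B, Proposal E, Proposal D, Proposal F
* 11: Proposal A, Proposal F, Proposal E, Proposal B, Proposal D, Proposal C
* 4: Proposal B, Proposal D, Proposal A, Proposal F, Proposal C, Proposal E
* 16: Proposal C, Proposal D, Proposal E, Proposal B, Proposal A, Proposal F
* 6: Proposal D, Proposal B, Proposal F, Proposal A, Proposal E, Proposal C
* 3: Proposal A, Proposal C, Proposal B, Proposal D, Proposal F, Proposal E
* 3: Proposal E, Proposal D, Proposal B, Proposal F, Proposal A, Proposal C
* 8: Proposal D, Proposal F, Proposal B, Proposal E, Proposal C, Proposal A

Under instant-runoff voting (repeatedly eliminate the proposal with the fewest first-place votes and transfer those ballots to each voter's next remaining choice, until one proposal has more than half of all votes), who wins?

Round 1: Proposal A 18, Proposal B 4, Proposal C 16, Proposal D 14, Proposal E 3, Proposal F 0. Proposal F eliminated.
Round 2: Proposal A 18, Proposal B 4, Proposal C 16, Proposal D 14, Proposal E 3. Proposal E eliminated.
Round 3: Proposal A 18, Proposal B 4, Proposal C 16, Proposal D 17. Proposal B eliminated.
Round 4: Proposal A 18, Proposal C 16, Proposal D 21. Proposal C eliminated.
Round 5: Proposal A 18, Proposal D 37. Proposal D has a majority (≥28).

Proposal D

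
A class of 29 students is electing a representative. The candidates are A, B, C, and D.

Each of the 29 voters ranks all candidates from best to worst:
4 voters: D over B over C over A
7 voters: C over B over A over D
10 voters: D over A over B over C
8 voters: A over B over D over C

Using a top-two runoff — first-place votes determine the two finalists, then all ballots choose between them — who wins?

Round 1 first-place votes: A 8, B 0, C 7, D 14. D and A advance.
Runoff: D is ranked above A on 14 ballots, A above D on 15.

A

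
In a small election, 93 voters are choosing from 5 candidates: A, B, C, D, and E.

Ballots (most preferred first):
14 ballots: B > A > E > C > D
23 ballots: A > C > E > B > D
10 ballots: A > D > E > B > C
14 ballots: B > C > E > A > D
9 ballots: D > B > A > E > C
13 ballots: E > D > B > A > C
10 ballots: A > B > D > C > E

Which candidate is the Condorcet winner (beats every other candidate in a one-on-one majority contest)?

B

B vs A: 50–43
B vs C: 70–23
B vs D: 61–32
B vs E: 47–46
B beats every other candidate.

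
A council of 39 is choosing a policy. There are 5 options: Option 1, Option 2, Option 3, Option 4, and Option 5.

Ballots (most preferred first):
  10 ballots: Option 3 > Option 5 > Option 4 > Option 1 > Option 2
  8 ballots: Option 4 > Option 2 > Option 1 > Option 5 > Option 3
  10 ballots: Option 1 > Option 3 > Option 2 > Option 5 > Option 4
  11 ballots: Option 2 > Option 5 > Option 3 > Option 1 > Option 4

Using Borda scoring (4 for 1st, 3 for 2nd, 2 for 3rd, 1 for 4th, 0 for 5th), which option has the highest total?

Option 3

Option 1: 10×1 + 8×2 + 10×4 + 11×1 = 77
Option 2: 10×0 + 8×3 + 10×2 + 11×4 = 88
Option 3: 10×4 + 8×0 + 10×3 + 11×2 = 92
Option 4: 10×2 + 8×4 + 10×0 + 11×0 = 52
Option 5: 10×3 + 8×1 + 10×1 + 11×3 = 81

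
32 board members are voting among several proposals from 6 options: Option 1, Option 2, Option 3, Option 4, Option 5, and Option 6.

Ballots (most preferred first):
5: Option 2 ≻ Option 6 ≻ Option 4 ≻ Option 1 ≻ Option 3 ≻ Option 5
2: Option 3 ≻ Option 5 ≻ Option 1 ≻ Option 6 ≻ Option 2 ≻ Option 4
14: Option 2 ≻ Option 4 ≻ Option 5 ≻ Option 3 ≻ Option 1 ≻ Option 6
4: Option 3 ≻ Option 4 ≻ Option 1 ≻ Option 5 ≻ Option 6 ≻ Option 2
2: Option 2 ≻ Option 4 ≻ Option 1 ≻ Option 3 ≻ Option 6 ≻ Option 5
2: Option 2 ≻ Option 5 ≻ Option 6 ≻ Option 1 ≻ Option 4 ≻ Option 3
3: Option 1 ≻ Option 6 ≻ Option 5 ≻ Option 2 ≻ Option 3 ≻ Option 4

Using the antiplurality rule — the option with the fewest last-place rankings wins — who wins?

Last-place votes: Option 1 0, Option 2 4, Option 3 2, Option 4 5, Option 5 7, Option 6 14.

Option 1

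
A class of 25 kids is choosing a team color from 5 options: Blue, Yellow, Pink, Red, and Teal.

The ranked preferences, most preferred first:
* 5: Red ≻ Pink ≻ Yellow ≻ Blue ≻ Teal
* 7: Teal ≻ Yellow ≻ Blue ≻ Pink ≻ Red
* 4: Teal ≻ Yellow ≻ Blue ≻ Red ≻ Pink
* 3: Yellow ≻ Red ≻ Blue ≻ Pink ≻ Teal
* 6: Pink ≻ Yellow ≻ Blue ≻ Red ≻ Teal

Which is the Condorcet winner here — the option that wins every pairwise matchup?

Yellow vs Blue: 25–0
Yellow vs Pink: 14–11
Yellow vs Red: 20–5
Yellow vs Teal: 14–11
Yellow beats every other option.

Yellow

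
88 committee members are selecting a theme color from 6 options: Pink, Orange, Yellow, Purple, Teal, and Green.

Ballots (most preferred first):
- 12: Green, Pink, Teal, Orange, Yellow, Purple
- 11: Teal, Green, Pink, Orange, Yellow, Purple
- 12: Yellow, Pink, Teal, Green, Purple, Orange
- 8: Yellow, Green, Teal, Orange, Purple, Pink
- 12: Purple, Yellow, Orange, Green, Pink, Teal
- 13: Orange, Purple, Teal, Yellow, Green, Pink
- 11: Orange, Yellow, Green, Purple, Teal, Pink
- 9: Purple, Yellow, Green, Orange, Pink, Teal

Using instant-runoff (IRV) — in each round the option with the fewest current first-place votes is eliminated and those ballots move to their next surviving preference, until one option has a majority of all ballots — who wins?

Round 1: Pink 0, Orange 24, Yellow 20, Purple 21, Teal 11, Green 12. Pink eliminated.
Round 2: Orange 24, Yellow 20, Purple 21, Teal 11, Green 12. Teal eliminated.
Round 3: Orange 24, Yellow 20, Purple 21, Green 23. Yellow eliminated.
Round 4: Orange 24, Purple 21, Green 43. Purple eliminated.
Round 5: Orange 36, Green 52. Green has a majority (≥45).

Green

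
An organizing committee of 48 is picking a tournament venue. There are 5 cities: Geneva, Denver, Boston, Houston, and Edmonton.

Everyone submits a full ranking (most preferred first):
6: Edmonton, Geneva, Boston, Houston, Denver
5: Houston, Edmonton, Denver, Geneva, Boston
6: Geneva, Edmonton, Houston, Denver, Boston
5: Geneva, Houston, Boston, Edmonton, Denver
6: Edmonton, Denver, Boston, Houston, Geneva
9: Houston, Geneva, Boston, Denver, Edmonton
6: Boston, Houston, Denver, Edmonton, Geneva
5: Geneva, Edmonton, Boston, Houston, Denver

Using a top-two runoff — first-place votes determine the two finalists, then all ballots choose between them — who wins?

Houston

Round 1 first-place votes: Geneva 16, Denver 0, Boston 6, Houston 14, Edmonton 12. Geneva and Houston advance.
Runoff: Geneva is ranked above Houston on 22 ballots, Houston above Geneva on 26.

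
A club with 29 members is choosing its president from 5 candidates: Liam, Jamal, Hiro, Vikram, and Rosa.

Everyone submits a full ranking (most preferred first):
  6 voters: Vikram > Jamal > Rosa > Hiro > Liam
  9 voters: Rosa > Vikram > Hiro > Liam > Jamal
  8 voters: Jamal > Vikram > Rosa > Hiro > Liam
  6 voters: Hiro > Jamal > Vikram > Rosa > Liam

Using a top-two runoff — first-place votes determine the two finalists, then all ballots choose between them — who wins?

Round 1 first-place votes: Liam 0, Jamal 8, Hiro 6, Vikram 6, Rosa 9. Rosa and Jamal advance.
Runoff: Rosa is ranked above Jamal on 9 ballots, Jamal above Rosa on 20.

Jamal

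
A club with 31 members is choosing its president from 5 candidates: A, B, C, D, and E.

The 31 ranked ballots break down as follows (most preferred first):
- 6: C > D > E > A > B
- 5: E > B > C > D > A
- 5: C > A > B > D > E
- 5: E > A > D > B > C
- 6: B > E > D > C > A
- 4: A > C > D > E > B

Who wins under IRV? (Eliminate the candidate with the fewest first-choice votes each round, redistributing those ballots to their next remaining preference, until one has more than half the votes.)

E

Round 1: A 4, B 6, C 11, D 0, E 10. D eliminated.
Round 2: A 4, B 6, C 11, E 10. A eliminated.
Round 3: B 6, C 15, E 10. B eliminated.
Round 4: C 15, E 16. E has a majority (≥16).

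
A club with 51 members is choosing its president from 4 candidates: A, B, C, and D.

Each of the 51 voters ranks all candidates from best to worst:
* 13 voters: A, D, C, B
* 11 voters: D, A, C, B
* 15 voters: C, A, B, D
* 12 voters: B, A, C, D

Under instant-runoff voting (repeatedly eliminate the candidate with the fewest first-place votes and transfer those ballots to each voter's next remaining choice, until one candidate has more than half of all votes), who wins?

Round 1: A 13, B 12, C 15, D 11. D eliminated.
Round 2: A 24, B 12, C 15. B eliminated.
Round 3: A 36, C 15. A has a majority (≥26).

A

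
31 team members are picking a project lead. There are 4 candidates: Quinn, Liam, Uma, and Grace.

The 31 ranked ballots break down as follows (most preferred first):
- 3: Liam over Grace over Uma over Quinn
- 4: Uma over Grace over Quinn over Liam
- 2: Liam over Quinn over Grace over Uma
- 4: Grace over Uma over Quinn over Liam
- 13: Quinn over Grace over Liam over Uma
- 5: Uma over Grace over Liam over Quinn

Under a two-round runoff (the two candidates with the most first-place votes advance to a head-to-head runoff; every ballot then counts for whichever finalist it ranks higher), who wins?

Round 1 first-place votes: Quinn 13, Liam 5, Uma 9, Grace 4. Quinn and Uma advance.
Runoff: Quinn is ranked above Uma on 15 ballots, Uma above Quinn on 16.

Uma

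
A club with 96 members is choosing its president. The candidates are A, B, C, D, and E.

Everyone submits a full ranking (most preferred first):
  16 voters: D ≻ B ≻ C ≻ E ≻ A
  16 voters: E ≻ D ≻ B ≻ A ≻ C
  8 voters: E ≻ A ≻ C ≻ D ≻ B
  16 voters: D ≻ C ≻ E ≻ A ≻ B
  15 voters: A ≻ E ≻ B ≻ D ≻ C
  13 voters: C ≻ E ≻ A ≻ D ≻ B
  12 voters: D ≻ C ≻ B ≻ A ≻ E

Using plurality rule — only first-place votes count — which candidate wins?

D

First-place votes: A 15, B 0, C 13, D 44, E 24.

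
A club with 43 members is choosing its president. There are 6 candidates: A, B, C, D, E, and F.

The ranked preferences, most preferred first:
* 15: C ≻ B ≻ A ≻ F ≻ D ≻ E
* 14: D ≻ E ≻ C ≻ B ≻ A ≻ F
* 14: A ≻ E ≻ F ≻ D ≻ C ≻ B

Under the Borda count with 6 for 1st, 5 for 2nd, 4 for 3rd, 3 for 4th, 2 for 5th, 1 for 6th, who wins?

A: 15×4 + 14×2 + 14×6 = 172
B: 15×5 + 14×3 + 14×1 = 131
C: 15×6 + 14×4 + 14×2 = 174
D: 15×2 + 14×6 + 14×3 = 156
E: 15×1 + 14×5 + 14×5 = 155
F: 15×3 + 14×1 + 14×4 = 115

C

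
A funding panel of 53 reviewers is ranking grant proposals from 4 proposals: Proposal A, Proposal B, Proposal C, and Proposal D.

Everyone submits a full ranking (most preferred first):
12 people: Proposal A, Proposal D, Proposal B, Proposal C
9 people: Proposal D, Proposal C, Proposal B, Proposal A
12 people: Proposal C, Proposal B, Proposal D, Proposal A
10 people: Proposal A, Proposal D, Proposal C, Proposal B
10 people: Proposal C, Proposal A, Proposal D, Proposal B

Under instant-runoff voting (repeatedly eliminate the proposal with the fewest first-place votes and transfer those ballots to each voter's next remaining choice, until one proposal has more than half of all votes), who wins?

Proposal C

Round 1: Proposal A 22, Proposal B 0, Proposal C 22, Proposal D 9. Proposal B eliminated.
Round 2: Proposal A 22, Proposal C 22, Proposal D 9. Proposal D eliminated.
Round 3: Proposal A 22, Proposal C 31. Proposal C has a majority (≥27).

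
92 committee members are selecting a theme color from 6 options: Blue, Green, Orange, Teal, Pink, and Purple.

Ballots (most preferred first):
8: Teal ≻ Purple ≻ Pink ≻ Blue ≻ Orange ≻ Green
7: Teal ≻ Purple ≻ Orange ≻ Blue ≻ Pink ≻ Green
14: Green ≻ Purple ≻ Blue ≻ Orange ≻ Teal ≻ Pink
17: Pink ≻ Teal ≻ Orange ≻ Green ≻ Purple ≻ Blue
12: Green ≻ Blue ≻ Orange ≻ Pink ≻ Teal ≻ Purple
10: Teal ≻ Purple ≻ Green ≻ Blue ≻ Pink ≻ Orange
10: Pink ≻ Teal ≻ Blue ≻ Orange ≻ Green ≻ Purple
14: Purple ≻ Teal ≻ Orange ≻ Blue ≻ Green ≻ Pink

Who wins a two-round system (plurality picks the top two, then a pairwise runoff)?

Green

Round 1 first-place votes: Blue 0, Green 26, Orange 0, Teal 25, Pink 27, Purple 14. Pink and Green advance.
Runoff: Pink is ranked above Green on 42 ballots, Green above Pink on 50.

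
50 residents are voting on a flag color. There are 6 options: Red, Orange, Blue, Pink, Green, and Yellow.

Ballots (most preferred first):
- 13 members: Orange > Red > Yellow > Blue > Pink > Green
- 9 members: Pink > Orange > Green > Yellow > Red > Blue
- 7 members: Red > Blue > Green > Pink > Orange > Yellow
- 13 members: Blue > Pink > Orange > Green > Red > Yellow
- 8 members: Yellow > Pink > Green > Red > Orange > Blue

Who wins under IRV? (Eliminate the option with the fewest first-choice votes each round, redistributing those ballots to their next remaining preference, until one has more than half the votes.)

Blue

Round 1: Red 7, Orange 13, Blue 13, Pink 9, Green 0, Yellow 8. Green eliminated.
Round 2: Red 7, Orange 13, Blue 13, Pink 9, Yellow 8. Red eliminated.
Round 3: Orange 13, Blue 20, Pink 9, Yellow 8. Yellow eliminated.
Round 4: Orange 13, Blue 20, Pink 17. Orange eliminated.
Round 5: Blue 33, Pink 17. Blue has a majority (≥26).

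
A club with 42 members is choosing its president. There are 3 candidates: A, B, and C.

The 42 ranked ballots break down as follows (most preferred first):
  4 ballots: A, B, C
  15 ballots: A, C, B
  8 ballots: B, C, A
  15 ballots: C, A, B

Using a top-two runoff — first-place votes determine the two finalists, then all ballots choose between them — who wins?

C

Round 1 first-place votes: A 19, B 8, C 15. A and C advance.
Runoff: A is ranked above C on 19 ballots, C above A on 23.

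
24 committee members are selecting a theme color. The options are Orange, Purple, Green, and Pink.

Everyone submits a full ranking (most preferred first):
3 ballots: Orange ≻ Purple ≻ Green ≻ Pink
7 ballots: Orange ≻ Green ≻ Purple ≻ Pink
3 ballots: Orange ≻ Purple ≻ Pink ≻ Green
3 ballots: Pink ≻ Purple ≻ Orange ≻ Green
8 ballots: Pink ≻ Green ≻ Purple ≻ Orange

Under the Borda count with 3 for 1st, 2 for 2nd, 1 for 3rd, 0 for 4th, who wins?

Orange

Orange: 3×3 + 7×3 + 3×3 + 3×1 + 8×0 = 42
Purple: 3×2 + 7×1 + 3×2 + 3×2 + 8×1 = 33
Green: 3×1 + 7×2 + 3×0 + 3×0 + 8×2 = 33
Pink: 3×0 + 7×0 + 3×1 + 3×3 + 8×3 = 36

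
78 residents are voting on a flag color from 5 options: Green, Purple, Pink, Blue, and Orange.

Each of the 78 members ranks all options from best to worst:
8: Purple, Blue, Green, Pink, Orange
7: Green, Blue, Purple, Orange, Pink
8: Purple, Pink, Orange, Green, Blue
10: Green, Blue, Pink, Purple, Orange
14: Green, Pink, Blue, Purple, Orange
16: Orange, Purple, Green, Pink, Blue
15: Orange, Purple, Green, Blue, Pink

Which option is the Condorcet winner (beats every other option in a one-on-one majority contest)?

Purple vs Green: 47–31
Purple vs Pink: 54–24
Purple vs Blue: 47–31
Purple vs Orange: 47–31
Purple beats every other option.

Purple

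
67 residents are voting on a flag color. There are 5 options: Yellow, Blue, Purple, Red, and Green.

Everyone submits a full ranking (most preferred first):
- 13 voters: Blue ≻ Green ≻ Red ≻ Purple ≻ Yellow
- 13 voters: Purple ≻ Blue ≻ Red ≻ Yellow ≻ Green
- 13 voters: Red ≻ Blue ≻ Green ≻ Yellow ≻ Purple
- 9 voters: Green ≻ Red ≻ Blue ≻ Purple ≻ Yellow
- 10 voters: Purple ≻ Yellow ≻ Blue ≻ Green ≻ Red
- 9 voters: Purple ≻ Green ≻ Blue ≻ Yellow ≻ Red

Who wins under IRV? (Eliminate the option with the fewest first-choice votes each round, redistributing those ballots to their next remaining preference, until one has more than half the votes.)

Red

Round 1: Yellow 0, Blue 13, Purple 32, Red 13, Green 9. Yellow eliminated.
Round 2: Blue 13, Purple 32, Red 13, Green 9. Green eliminated.
Round 3: Blue 13, Purple 32, Red 22. Blue eliminated.
Round 4: Purple 32, Red 35. Red has a majority (≥34).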